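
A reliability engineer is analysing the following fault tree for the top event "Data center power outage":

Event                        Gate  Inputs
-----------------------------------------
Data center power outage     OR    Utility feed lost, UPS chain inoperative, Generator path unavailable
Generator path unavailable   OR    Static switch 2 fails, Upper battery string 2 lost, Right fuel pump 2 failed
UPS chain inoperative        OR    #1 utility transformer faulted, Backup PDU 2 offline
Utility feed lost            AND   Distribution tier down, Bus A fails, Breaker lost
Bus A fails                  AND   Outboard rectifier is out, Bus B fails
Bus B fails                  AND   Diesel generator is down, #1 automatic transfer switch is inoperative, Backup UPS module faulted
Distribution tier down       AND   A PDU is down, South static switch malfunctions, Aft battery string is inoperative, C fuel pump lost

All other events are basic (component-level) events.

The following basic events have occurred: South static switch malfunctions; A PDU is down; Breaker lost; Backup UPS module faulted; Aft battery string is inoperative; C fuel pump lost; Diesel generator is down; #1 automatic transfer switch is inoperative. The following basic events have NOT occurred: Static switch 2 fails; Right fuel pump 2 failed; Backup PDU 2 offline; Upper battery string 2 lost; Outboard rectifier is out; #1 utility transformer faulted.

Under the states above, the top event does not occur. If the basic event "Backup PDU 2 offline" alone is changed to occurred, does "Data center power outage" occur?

Counterfactual: set "Backup PDU 2 offline" to occurred.
Distribution tier down [AND]: A PDU is down=occurs, South static switch malfunctions=occurs, Aft battery string is inoperative=occurs, C fuel pump lost=occurs → all inputs occur → occurs.
Bus B fails [AND]: Diesel generator is down=occurs, #1 automatic transfer switch is inoperative=occurs, Backup UPS module faulted=occurs → all inputs occur → occurs.
Bus A fails [AND]: Outboard rectifier is out=not, Bus B fails=occurs → not all inputs occur → does not occur.
Utility feed lost [AND]: Distribution tier down=occurs, Bus A fails=not, Breaker lost=occurs → not all inputs occur → does not occur.
UPS chain inoperative [OR]: #1 utility transformer faulted=not, Backup PDU 2 offline=occurs → at least one input occurs → occurs.
Generator path unavailable [OR]: Static switch 2 fails=not, Upper battery string 2 lost=not, Right fuel pump 2 failed=not → no input occurs → does not occur.
Data center power outage [OR]: Utility feed lost=not, UPS chain inoperative=occurs, Generator path unavailable=not → at least one input occurs → occurs.

Yes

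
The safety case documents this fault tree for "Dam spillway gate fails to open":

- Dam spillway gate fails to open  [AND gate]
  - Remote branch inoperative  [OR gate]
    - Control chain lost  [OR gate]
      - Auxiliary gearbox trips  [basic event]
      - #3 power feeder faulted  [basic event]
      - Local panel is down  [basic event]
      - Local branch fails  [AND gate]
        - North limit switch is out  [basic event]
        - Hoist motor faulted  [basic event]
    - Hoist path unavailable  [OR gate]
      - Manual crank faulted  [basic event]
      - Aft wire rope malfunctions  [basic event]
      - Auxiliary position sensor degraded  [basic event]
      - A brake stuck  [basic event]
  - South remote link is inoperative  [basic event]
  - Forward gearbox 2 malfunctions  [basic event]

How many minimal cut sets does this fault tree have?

8

Local branch fails [AND]: one cut set from each child combined → 1 × 1 = 1 cut set(s).
Control chain lost [OR]: union of children's cut sets → 4 cut set(s).
Hoist path unavailable [OR]: union of children's cut sets → 4 cut set(s).
Remote branch inoperative [OR]: union of children's cut sets → 8 cut set(s).
Dam spillway gate fails to open [AND]: one cut set from each child combined → 8 × 1 × 1 = 8 cut set(s).
Minimal cut sets: {Auxiliary gearbox trips, Forward gearbox 2 malfunctions, South remote link is inoperative}; {#3 power feeder faulted, Forward gearbox 2 malfunctions, South remote link is inoperative}; {Forward gearbox 2 malfunctions, Local panel is down, South remote link is inoperative}; {Forward gearbox 2 malfunctions, Hoist motor faulted, North limit switch is out, South remote link is inoperative}; {Forward gearbox 2 malfunctions, Manual crank faulted, South remote link is inoperative}; {Aft wire rope malfunctions, Forward gearbox 2 malfunctions, South remote link is inoperative}; {Auxiliary position sensor degraded, Forward gearbox 2 malfunctions, South remote link is inoperative}; {A brake stuck, Forward gearbox 2 malfunctions, South remote link is inoperative}.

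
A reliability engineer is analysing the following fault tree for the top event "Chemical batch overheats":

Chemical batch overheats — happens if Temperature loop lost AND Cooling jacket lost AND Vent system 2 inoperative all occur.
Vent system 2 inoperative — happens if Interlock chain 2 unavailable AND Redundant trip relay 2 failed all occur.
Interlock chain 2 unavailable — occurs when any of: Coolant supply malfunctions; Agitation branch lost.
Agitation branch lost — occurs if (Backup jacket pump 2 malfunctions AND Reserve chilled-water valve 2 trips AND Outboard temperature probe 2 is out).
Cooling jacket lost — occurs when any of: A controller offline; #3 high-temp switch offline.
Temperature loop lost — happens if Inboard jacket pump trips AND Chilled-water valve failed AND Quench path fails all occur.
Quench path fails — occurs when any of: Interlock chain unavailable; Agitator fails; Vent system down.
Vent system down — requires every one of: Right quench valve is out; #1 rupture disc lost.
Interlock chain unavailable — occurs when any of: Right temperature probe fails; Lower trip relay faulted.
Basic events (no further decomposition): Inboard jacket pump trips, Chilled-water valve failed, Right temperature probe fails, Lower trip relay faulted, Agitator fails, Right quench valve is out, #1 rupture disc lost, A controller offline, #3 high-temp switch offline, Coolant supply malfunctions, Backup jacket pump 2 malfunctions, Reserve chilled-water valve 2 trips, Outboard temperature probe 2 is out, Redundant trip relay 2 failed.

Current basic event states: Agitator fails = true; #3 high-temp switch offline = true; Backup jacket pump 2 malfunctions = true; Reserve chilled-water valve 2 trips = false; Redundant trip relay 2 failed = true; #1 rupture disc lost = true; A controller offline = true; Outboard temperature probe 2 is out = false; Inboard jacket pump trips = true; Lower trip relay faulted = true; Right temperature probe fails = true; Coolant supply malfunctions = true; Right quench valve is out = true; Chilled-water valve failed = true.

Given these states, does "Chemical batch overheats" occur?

Yes

Interlock chain unavailable [OR]: Right temperature probe fails=occurs, Lower trip relay faulted=occurs → at least one input occurs → occurs.
Vent system down [AND]: Right quench valve is out=occurs, #1 rupture disc lost=occurs → all inputs occur → occurs.
Quench path fails [OR]: Interlock chain unavailable=occurs, Agitator fails=occurs, Vent system down=occurs → at least one input occurs → occurs.
Temperature loop lost [AND]: Inboard jacket pump trips=occurs, Chilled-water valve failed=occurs, Quench path fails=occurs → all inputs occur → occurs.
Cooling jacket lost [OR]: A controller offline=occurs, #3 high-temp switch offline=occurs → at least one input occurs → occurs.
Agitation branch lost [AND]: Backup jacket pump 2 malfunctions=occurs, Reserve chilled-water valve 2 trips=not, Outboard temperature probe 2 is out=not → not all inputs occur → does not occur.
Interlock chain 2 unavailable [OR]: Coolant supply malfunctions=occurs, Agitation branch lost=not → at least one input occurs → occurs.
Vent system 2 inoperative [AND]: Interlock chain 2 unavailable=occurs, Redundant trip relay 2 failed=occurs → all inputs occur → occurs.
Chemical batch overheats [AND]: Temperature loop lost=occurs, Cooling jacket lost=occurs, Vent system 2 inoperative=occurs → all inputs occur → occurs.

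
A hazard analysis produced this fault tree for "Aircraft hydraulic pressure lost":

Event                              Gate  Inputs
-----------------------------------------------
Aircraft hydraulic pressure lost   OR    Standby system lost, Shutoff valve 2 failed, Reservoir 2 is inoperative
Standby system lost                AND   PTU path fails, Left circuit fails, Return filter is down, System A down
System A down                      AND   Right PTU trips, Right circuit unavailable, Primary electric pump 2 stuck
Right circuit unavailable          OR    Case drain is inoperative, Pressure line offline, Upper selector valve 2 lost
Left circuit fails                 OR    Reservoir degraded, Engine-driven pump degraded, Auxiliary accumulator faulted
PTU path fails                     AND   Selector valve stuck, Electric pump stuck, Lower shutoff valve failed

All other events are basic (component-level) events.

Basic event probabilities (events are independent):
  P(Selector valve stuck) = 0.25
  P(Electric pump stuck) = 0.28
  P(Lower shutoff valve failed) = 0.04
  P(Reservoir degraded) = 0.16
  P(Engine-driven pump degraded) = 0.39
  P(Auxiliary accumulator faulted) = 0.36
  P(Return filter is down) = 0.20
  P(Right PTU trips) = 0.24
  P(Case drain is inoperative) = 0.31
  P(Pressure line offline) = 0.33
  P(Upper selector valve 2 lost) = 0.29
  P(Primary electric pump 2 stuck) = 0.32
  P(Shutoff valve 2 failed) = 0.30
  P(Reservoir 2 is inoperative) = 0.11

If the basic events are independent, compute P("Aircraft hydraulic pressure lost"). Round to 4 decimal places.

0.3770

P(PTU path fails) [AND] = 0.25 × 0.28 × 0.04 = 0.002800
P(Left circuit fails) [OR] = 1 − (1−0.16) × (1−0.39) × (1−0.36) = 0.672064
P(Right circuit unavailable) [OR] = 1 − (1−0.31) × (1−0.33) × (1−0.29) = 0.671767
P(System A down) [AND] = 0.24 × 0.671767 × 0.32 = 0.051592
P(Standby system lost) [AND] = 0.002800 × 0.672064 × 0.20 × 0.051592 = 0.000019
P(Aircraft hydraulic pressure lost) [OR] = 1 − (1−0.000019) × (1−0.30) × (1−0.11) = 0.377012
Rounded to 4 decimal places: P(Aircraft hydraulic pressure lost) ≈ 0.3770.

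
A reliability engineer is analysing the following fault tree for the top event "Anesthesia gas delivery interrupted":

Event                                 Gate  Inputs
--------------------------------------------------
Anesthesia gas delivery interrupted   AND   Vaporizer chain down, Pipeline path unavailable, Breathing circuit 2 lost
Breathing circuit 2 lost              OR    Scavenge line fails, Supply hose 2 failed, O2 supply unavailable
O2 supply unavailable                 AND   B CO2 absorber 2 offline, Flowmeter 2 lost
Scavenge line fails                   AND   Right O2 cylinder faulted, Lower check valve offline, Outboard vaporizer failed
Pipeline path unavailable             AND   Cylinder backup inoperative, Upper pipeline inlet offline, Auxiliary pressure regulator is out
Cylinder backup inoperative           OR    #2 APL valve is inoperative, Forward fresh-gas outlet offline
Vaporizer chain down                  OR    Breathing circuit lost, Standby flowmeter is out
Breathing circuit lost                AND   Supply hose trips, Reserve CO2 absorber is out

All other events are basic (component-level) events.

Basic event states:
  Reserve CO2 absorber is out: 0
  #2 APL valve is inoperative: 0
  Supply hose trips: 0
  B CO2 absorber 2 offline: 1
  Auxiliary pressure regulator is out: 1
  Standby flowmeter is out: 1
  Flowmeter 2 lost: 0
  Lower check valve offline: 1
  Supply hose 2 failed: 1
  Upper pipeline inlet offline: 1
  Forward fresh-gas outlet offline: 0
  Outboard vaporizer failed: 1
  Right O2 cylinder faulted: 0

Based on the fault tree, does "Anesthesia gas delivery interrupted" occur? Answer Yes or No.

Breathing circuit lost [AND]: Supply hose trips=not, Reserve CO2 absorber is out=not → not all inputs occur → does not occur.
Vaporizer chain down [OR]: Breathing circuit lost=not, Standby flowmeter is out=occurs → at least one input occurs → occurs.
Cylinder backup inoperative [OR]: #2 APL valve is inoperative=not, Forward fresh-gas outlet offline=not → no input occurs → does not occur.
Pipeline path unavailable [AND]: Cylinder backup inoperative=not, Upper pipeline inlet offline=occurs, Auxiliary pressure regulator is out=occurs → not all inputs occur → does not occur.
Scavenge line fails [AND]: Right O2 cylinder faulted=not, Lower check valve offline=occurs, Outboard vaporizer failed=occurs → not all inputs occur → does not occur.
O2 supply unavailable [AND]: B CO2 absorber 2 offline=occurs, Flowmeter 2 lost=not → not all inputs occur → does not occur.
Breathing circuit 2 lost [OR]: Scavenge line fails=not, Supply hose 2 failed=occurs, O2 supply unavailable=not → at least one input occurs → occurs.
Anesthesia gas delivery interrupted [AND]: Vaporizer chain down=occurs, Pipeline path unavailable=not, Breathing circuit 2 lost=occurs → not all inputs occur → does not occur.

No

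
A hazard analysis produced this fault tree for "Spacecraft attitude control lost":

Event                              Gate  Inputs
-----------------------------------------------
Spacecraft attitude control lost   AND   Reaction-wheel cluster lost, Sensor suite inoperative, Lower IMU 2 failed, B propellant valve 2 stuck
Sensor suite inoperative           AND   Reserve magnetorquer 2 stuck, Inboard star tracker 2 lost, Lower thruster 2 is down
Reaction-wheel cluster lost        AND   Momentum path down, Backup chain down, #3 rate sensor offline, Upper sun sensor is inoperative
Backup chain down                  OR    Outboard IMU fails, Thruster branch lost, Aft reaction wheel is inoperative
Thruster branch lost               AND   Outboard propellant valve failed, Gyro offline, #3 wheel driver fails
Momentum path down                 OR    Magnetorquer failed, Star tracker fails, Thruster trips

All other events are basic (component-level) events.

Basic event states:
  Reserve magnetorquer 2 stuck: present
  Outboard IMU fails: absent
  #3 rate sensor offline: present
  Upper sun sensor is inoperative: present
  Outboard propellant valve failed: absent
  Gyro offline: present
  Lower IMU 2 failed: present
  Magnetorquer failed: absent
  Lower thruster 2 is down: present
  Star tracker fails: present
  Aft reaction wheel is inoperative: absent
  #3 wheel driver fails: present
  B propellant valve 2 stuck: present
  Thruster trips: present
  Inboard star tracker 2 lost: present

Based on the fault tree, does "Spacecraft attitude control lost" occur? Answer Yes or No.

Momentum path down [OR]: Magnetorquer failed=not, Star tracker fails=occurs, Thruster trips=occurs → at least one input occurs → occurs.
Thruster branch lost [AND]: Outboard propellant valve failed=not, Gyro offline=occurs, #3 wheel driver fails=occurs → not all inputs occur → does not occur.
Backup chain down [OR]: Outboard IMU fails=not, Thruster branch lost=not, Aft reaction wheel is inoperative=not → no input occurs → does not occur.
Reaction-wheel cluster lost [AND]: Momentum path down=occurs, Backup chain down=not, #3 rate sensor offline=occurs, Upper sun sensor is inoperative=occurs → not all inputs occur → does not occur.
Sensor suite inoperative [AND]: Reserve magnetorquer 2 stuck=occurs, Inboard star tracker 2 lost=occurs, Lower thruster 2 is down=occurs → all inputs occur → occurs.
Spacecraft attitude control lost [AND]: Reaction-wheel cluster lost=not, Sensor suite inoperative=occurs, Lower IMU 2 failed=occurs, B propellant valve 2 stuck=occurs → not all inputs occur → does not occur.

No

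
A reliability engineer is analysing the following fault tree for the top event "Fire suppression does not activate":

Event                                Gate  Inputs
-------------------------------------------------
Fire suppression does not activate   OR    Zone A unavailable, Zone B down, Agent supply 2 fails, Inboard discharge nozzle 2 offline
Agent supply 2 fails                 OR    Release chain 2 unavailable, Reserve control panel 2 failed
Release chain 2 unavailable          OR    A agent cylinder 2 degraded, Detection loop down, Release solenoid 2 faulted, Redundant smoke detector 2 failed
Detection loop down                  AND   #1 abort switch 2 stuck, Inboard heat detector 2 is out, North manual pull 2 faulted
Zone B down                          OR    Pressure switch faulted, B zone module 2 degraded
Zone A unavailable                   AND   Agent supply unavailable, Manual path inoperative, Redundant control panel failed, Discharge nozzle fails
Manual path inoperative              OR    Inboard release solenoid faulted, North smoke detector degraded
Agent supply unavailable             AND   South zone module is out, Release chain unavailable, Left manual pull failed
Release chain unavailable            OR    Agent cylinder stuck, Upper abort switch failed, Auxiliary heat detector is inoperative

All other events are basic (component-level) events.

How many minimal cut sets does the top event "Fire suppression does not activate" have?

Release chain unavailable [OR]: union of children's cut sets → 3 cut set(s).
Agent supply unavailable [AND]: one cut set from each child combined → 1 × 3 × 1 = 3 cut set(s).
Manual path inoperative [OR]: union of children's cut sets → 2 cut set(s).
Zone A unavailable [AND]: one cut set from each child combined → 3 × 2 × 1 × 1 = 6 cut set(s).
Zone B down [OR]: union of children's cut sets → 2 cut set(s).
Detection loop down [AND]: one cut set from each child combined → 1 × 1 × 1 = 1 cut set(s).
Release chain 2 unavailable [OR]: union of children's cut sets → 4 cut set(s).
Agent supply 2 fails [OR]: union of children's cut sets → 5 cut set(s).
Fire suppression does not activate [OR]: union of children's cut sets → 14 cut set(s).

14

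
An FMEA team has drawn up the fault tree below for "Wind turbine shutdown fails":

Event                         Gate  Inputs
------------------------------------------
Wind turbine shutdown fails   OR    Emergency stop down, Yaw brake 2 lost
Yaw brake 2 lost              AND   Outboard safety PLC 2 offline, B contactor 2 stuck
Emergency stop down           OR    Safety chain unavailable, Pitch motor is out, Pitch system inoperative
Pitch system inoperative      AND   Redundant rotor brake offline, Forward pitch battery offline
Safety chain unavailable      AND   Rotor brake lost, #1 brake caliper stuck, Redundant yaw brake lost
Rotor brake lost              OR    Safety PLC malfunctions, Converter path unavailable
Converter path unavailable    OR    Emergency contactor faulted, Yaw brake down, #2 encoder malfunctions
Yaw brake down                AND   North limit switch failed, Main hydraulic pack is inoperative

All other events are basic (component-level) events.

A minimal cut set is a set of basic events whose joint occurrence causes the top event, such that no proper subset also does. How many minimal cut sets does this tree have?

7

Yaw brake down [AND]: one cut set from each child combined → 1 × 1 = 1 cut set(s).
Converter path unavailable [OR]: union of children's cut sets → 3 cut set(s).
Rotor brake lost [OR]: union of children's cut sets → 4 cut set(s).
Safety chain unavailable [AND]: one cut set from each child combined → 4 × 1 × 1 = 4 cut set(s).
Pitch system inoperative [AND]: one cut set from each child combined → 1 × 1 = 1 cut set(s).
Emergency stop down [OR]: union of children's cut sets → 6 cut set(s).
Yaw brake 2 lost [AND]: one cut set from each child combined → 1 × 1 = 1 cut set(s).
Wind turbine shutdown fails [OR]: union of children's cut sets → 7 cut set(s).
Minimal cut sets: {#1 brake caliper stuck, Redundant yaw brake lost, Safety PLC malfunctions}; {#1 brake caliper stuck, Emergency contactor faulted, Redundant yaw brake lost}; {#1 brake caliper stuck, Main hydraulic pack is inoperative, North limit switch failed, Redundant yaw brake lost}; {#1 brake caliper stuck, #2 encoder malfunctions, Redundant yaw brake lost}; {Pitch motor is out}; {Forward pitch battery offline, Redundant rotor brake offline}; {B contactor 2 stuck, Outboard safety PLC 2 offline}.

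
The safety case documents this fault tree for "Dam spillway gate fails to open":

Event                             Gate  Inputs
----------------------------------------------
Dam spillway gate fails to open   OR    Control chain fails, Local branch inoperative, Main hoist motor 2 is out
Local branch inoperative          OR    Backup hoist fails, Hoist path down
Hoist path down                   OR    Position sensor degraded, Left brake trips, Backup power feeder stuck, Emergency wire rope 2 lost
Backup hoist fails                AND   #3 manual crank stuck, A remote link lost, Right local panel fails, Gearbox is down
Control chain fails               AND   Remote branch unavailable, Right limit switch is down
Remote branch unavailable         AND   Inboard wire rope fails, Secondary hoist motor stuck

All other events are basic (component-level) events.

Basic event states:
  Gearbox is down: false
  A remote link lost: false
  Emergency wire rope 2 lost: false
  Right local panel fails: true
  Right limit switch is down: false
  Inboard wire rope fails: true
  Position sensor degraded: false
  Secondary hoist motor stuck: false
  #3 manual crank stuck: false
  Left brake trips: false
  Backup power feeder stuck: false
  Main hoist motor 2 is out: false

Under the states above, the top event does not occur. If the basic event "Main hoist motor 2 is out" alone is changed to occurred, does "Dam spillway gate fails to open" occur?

Yes

Counterfactual: set "Main hoist motor 2 is out" to occurred.
Remote branch unavailable [AND]: Inboard wire rope fails=occurs, Secondary hoist motor stuck=not → not all inputs occur → does not occur.
Control chain fails [AND]: Remote branch unavailable=not, Right limit switch is down=not → not all inputs occur → does not occur.
Backup hoist fails [AND]: #3 manual crank stuck=not, A remote link lost=not, Right local panel fails=occurs, Gearbox is down=not → not all inputs occur → does not occur.
Hoist path down [OR]: Position sensor degraded=not, Left brake trips=not, Backup power feeder stuck=not, Emergency wire rope 2 lost=not → no input occurs → does not occur.
Local branch inoperative [OR]: Backup hoist fails=not, Hoist path down=not → no input occurs → does not occur.
Dam spillway gate fails to open [OR]: Control chain fails=not, Local branch inoperative=not, Main hoist motor 2 is out=occurs → at least one input occurs → occurs.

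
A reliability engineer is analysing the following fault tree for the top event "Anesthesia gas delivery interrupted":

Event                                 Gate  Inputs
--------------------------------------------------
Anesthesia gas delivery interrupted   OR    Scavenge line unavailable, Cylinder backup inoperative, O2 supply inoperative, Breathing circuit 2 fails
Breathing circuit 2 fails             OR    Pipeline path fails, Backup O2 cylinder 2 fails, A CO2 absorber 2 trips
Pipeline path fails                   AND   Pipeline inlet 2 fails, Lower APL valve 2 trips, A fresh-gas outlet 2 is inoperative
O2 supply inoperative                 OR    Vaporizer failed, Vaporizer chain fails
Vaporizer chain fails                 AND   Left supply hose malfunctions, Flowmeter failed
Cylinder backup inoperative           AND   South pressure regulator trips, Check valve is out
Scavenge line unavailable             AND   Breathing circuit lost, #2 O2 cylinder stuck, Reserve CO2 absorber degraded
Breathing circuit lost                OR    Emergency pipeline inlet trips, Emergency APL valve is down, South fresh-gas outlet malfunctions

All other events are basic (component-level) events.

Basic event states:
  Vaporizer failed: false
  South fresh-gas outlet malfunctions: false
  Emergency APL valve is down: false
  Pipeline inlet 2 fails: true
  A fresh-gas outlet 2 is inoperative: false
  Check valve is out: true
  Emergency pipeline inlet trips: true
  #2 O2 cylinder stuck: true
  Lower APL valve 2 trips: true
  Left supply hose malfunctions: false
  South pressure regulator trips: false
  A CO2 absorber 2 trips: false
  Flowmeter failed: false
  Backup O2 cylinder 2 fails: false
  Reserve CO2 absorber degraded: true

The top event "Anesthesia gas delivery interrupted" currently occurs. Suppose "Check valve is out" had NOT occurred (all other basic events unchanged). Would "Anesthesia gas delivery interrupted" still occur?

Counterfactual: set "Check valve is out" to not occurred.
Breathing circuit lost [OR]: Emergency pipeline inlet trips=occurs, Emergency APL valve is down=not, South fresh-gas outlet malfunctions=not → at least one input occurs → occurs.
Scavenge line unavailable [AND]: Breathing circuit lost=occurs, #2 O2 cylinder stuck=occurs, Reserve CO2 absorber degraded=occurs → all inputs occur → occurs.
Cylinder backup inoperative [AND]: South pressure regulator trips=not, Check valve is out=not → not all inputs occur → does not occur.
Vaporizer chain fails [AND]: Left supply hose malfunctions=not, Flowmeter failed=not → not all inputs occur → does not occur.
O2 supply inoperative [OR]: Vaporizer failed=not, Vaporizer chain fails=not → no input occurs → does not occur.
Pipeline path fails [AND]: Pipeline inlet 2 fails=occurs, Lower APL valve 2 trips=occurs, A fresh-gas outlet 2 is inoperative=not → not all inputs occur → does not occur.
Breathing circuit 2 fails [OR]: Pipeline path fails=not, Backup O2 cylinder 2 fails=not, A CO2 absorber 2 trips=not → no input occurs → does not occur.
Anesthesia gas delivery interrupted [OR]: Scavenge line unavailable=occurs, Cylinder backup inoperative=not, O2 supply inoperative=not, Breathing circuit 2 fails=not → at least one input occurs → occurs.

Yes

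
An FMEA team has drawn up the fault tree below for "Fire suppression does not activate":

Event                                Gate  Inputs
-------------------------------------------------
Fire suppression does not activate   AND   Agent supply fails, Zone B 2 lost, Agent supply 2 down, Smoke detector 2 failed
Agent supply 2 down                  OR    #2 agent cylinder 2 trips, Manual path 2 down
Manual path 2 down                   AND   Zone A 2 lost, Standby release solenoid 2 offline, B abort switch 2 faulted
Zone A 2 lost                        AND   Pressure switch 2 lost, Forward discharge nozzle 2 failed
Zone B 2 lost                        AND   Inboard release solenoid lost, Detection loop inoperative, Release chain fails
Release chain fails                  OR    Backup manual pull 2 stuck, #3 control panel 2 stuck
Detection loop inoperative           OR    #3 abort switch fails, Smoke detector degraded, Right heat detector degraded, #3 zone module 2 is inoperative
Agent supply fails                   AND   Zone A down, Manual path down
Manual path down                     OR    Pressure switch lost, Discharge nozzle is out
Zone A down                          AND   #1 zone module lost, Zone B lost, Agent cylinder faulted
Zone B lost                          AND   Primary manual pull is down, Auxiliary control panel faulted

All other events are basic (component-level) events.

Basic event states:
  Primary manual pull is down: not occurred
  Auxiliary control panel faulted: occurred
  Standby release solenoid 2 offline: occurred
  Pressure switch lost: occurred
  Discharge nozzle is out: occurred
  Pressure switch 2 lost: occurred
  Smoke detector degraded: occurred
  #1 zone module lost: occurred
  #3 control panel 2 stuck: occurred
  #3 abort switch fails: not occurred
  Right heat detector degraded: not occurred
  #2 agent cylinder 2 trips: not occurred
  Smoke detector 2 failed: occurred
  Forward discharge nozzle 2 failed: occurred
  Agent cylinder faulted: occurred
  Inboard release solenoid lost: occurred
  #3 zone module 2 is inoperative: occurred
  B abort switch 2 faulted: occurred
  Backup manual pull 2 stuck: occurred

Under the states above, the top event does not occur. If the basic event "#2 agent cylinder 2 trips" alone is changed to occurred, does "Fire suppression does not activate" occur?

Counterfactual: set "#2 agent cylinder 2 trips" to occurred.
Zone B lost [AND]: Primary manual pull is down=not, Auxiliary control panel faulted=occurs → not all inputs occur → does not occur.
Zone A down [AND]: #1 zone module lost=occurs, Zone B lost=not, Agent cylinder faulted=occurs → not all inputs occur → does not occur.
Manual path down [OR]: Pressure switch lost=occurs, Discharge nozzle is out=occurs → at least one input occurs → occurs.
Agent supply fails [AND]: Zone A down=not, Manual path down=occurs → not all inputs occur → does not occur.
Detection loop inoperative [OR]: #3 abort switch fails=not, Smoke detector degraded=occurs, Right heat detector degraded=not, #3 zone module 2 is inoperative=occurs → at least one input occurs → occurs.
Release chain fails [OR]: Backup manual pull 2 stuck=occurs, #3 control panel 2 stuck=occurs → at least one input occurs → occurs.
Zone B 2 lost [AND]: Inboard release solenoid lost=occurs, Detection loop inoperative=occurs, Release chain fails=occurs → all inputs occur → occurs.
Zone A 2 lost [AND]: Pressure switch 2 lost=occurs, Forward discharge nozzle 2 failed=occurs → all inputs occur → occurs.
Manual path 2 down [AND]: Zone A 2 lost=occurs, Standby release solenoid 2 offline=occurs, B abort switch 2 faulted=occurs → all inputs occur → occurs.
Agent supply 2 down [OR]: #2 agent cylinder 2 trips=occurs, Manual path 2 down=occurs → at least one input occurs → occurs.
Fire suppression does not activate [AND]: Agent supply fails=not, Zone B 2 lost=occurs, Agent supply 2 down=occurs, Smoke detector 2 failed=occurs → not all inputs occur → does not occur.

No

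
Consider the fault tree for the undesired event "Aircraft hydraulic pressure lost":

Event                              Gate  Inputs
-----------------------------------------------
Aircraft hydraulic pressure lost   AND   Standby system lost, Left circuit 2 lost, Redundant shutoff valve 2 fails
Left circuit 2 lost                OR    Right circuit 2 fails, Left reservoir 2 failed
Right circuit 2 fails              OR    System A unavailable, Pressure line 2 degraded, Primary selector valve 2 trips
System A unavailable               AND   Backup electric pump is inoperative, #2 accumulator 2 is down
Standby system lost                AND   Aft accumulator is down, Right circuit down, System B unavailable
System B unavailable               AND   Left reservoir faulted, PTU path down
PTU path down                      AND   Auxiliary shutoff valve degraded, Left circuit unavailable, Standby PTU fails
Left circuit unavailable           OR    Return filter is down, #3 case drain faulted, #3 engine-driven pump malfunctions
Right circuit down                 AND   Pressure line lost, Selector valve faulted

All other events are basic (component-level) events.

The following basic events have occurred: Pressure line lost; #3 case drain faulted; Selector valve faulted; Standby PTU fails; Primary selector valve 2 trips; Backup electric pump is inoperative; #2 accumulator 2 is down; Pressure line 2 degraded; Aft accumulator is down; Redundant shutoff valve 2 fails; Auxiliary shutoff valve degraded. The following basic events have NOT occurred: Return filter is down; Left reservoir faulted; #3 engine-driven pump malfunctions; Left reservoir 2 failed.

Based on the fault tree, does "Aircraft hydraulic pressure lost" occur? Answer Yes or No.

No

Right circuit down [AND]: Pressure line lost=occurs, Selector valve faulted=occurs → all inputs occur → occurs.
Left circuit unavailable [OR]: Return filter is down=not, #3 case drain faulted=occurs, #3 engine-driven pump malfunctions=not → at least one input occurs → occurs.
PTU path down [AND]: Auxiliary shutoff valve degraded=occurs, Left circuit unavailable=occurs, Standby PTU fails=occurs → all inputs occur → occurs.
System B unavailable [AND]: Left reservoir faulted=not, PTU path down=occurs → not all inputs occur → does not occur.
Standby system lost [AND]: Aft accumulator is down=occurs, Right circuit down=occurs, System B unavailable=not → not all inputs occur → does not occur.
System A unavailable [AND]: Backup electric pump is inoperative=occurs, #2 accumulator 2 is down=occurs → all inputs occur → occurs.
Right circuit 2 fails [OR]: System A unavailable=occurs, Pressure line 2 degraded=occurs, Primary selector valve 2 trips=occurs → at least one input occurs → occurs.
Left circuit 2 lost [OR]: Right circuit 2 fails=occurs, Left reservoir 2 failed=not → at least one input occurs → occurs.
Aircraft hydraulic pressure lost [AND]: Standby system lost=not, Left circuit 2 lost=occurs, Redundant shutoff valve 2 fails=occurs → not all inputs occur → does not occur.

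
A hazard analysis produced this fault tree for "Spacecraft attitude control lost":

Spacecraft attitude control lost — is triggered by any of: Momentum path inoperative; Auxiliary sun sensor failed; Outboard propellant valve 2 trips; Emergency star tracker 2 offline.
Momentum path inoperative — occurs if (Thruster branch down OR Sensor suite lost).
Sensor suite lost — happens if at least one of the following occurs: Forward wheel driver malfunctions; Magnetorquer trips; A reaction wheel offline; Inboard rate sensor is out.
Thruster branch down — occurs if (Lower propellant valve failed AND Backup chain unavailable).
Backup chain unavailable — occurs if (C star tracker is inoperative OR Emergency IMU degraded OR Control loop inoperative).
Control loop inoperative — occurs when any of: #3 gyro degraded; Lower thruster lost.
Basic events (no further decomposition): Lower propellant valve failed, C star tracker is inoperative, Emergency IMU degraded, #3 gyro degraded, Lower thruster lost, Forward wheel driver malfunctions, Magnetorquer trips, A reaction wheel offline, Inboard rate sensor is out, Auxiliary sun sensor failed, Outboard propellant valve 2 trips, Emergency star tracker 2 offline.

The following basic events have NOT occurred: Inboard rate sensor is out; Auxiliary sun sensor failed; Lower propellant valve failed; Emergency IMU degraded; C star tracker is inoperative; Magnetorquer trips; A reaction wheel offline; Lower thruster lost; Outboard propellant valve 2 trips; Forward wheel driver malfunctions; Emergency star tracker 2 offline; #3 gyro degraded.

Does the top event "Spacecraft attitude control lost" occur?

No

Control loop inoperative [OR]: #3 gyro degraded=not, Lower thruster lost=not → no input occurs → does not occur.
Backup chain unavailable [OR]: C star tracker is inoperative=not, Emergency IMU degraded=not, Control loop inoperative=not → no input occurs → does not occur.
Thruster branch down [AND]: Lower propellant valve failed=not, Backup chain unavailable=not → not all inputs occur → does not occur.
Sensor suite lost [OR]: Forward wheel driver malfunctions=not, Magnetorquer trips=not, A reaction wheel offline=not, Inboard rate sensor is out=not → no input occurs → does not occur.
Momentum path inoperative [OR]: Thruster branch down=not, Sensor suite lost=not → no input occurs → does not occur.
Spacecraft attitude control lost [OR]: Momentum path inoperative=not, Auxiliary sun sensor failed=not, Outboard propellant valve 2 trips=not, Emergency star tracker 2 offline=not → no input occurs → does not occur.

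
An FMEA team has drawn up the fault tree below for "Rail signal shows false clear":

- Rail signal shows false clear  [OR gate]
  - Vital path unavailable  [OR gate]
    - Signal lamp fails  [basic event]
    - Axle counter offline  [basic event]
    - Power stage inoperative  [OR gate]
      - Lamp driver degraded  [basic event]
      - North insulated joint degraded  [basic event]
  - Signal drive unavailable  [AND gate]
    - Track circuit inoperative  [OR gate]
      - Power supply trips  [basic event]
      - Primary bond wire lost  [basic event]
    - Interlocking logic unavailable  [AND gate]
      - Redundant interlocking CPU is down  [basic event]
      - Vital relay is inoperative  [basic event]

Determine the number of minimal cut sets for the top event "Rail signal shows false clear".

6

Power stage inoperative [OR]: union of children's cut sets → 2 cut set(s).
Vital path unavailable [OR]: union of children's cut sets → 4 cut set(s).
Track circuit inoperative [OR]: union of children's cut sets → 2 cut set(s).
Interlocking logic unavailable [AND]: one cut set from each child combined → 1 × 1 = 1 cut set(s).
Signal drive unavailable [AND]: one cut set from each child combined → 2 × 1 = 2 cut set(s).
Rail signal shows false clear [OR]: union of children's cut sets → 6 cut set(s).
Minimal cut sets: {Signal lamp fails}; {Axle counter offline}; {Lamp driver degraded}; {North insulated joint degraded}; {Power supply trips, Redundant interlocking CPU is down, Vital relay is inoperative}; {Primary bond wire lost, Redundant interlocking CPU is down, Vital relay is inoperative}.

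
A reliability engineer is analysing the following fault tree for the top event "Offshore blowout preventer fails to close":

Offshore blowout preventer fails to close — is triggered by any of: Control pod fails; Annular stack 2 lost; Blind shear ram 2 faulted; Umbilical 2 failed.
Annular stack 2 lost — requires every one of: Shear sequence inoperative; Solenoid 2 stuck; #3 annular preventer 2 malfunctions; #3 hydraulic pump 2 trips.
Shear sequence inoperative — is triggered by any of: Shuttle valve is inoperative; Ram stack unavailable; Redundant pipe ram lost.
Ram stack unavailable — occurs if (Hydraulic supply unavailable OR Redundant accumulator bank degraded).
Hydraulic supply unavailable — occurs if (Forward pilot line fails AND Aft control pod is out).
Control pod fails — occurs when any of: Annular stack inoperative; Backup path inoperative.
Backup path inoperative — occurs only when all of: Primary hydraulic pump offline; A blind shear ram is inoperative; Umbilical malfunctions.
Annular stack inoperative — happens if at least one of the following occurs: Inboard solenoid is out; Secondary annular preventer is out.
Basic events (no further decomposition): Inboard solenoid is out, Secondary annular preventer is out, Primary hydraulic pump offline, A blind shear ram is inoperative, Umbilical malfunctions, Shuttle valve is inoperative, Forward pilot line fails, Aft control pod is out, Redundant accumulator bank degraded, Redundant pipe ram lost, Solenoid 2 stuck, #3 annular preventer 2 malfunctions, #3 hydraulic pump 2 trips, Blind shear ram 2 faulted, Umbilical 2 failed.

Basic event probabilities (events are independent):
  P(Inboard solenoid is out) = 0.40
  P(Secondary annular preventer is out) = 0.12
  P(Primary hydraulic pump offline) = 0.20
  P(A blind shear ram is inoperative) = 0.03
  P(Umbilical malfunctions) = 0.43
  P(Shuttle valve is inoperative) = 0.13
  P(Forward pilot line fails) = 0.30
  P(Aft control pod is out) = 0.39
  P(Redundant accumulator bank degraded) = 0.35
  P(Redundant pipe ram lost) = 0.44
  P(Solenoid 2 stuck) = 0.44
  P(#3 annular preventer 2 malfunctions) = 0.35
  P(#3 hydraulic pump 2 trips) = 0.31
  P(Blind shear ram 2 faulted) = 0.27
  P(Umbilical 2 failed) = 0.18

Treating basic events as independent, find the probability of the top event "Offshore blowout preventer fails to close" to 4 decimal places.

P(Annular stack inoperative) [OR] = 1 − (1−0.40) × (1−0.12) = 0.472000
P(Backup path inoperative) [AND] = 0.20 × 0.03 × 0.43 = 0.002580
P(Control pod fails) [OR] = 1 − (1−0.472000) × (1−0.002580) = 0.473362
P(Hydraulic supply unavailable) [AND] = 0.30 × 0.39 = 0.117000
P(Ram stack unavailable) [OR] = 1 − (1−0.117000) × (1−0.35) = 0.426050
P(Shear sequence inoperative) [OR] = 1 − (1−0.13) × (1−0.426050) × (1−0.44) = 0.720372
P(Annular stack 2 lost) [AND] = 0.720372 × 0.44 × 0.35 × 0.31 = 0.034391
P(Offshore blowout preventer fails to close) [OR] = 1 − (1−0.473362) × (1−0.034391) × (1−0.27) × (1−0.18) = 0.695596
Rounded to 4 decimal places: P(Offshore blowout preventer fails to close) ≈ 0.6956.

0.6956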